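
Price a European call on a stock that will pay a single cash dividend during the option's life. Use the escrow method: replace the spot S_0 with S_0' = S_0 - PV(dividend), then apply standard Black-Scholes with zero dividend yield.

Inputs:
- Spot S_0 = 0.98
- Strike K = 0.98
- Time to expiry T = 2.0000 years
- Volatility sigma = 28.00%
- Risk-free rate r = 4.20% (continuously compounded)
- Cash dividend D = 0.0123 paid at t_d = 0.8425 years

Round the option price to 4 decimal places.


PV(D) = D * exp(-r * t_d) = 0.0123 * 0.96523373 = 0.01187237
S_0' = S_0 - PV(D) = 0.9800 - 0.01187237 = 0.96812763
d1 = (ln(S_0'/K) + (r + sigma^2/2)*T) / (sigma*sqrt(T)) = 0.37934095
d2 = d1 - sigma*sqrt(T) = -0.01663885
exp(-rT) = 0.91943126
N(d1) = 0.64778265; N(d2) = 0.49336237
C = S_0' * N(d1) - K * exp(-rT) * N(d2) = 0.96812763 * 0.64778265 - 0.9800 * 0.91943126 * 0.49336237 = 0.1826

Answer: Price = 0.1826


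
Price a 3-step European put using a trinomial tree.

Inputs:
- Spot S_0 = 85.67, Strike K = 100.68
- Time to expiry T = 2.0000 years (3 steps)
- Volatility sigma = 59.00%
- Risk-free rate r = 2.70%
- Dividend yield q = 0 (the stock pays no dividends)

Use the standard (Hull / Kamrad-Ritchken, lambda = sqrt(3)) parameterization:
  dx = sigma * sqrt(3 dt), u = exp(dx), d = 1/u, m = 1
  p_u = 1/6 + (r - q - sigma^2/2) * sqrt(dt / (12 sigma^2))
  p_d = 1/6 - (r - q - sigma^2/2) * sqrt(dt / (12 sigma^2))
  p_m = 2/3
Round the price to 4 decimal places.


Answer: Price = V(0,0) = 33.8202

Derivation:
dt = T/N = 0.666667; dx = sigma*sqrt(3*dt) = 0.834386
u = exp(dx) = 2.303399; d = 1/u = 0.434141
p_u = 0.107921, p_m = 0.666667, p_d = 0.225412
Discount per step: exp(-r*dt) = 0.982161
Stock lattice S(k, j) with j the centered position index:
  k=0: S(0,+0) = 85.6700
  k=1: S(1,-1) = 37.1929; S(1,+0) = 85.6700; S(1,+1) = 197.3322
  k=2: S(2,-2) = 16.1469; S(2,-1) = 37.1929; S(2,+0) = 85.6700; S(2,+1) = 197.3322; S(2,+2) = 454.5349
  k=3: S(3,-3) = 7.0100; S(3,-2) = 16.1469; S(3,-1) = 37.1929; S(3,+0) = 85.6700; S(3,+1) = 197.3322; S(3,+2) = 454.5349; S(3,+3) = 1046.9754
Terminal payoffs V(N, j) = max(K - S_T, 0):
  V(3,-3) = 93.669951; V(3,-2) = 84.533058; V(3,-1) = 63.487144; V(3,+0) = 15.010000; V(3,+1) = 0.000000; V(3,+2) = 0.000000; V(3,+3) = 0.000000
Backward induction: V(k, j) = exp(-r*dt) * [p_u * V(k+1, j+1) + p_m * V(k+1, j) + p_d * V(k+1, j-1)]
  V(2,-2) = exp(-r*dt) * [p_u*63.487144 + p_m*84.533058 + p_d*93.669951] = 82.817128
  V(2,-1) = exp(-r*dt) * [p_u*15.010000 + p_m*63.487144 + p_d*84.533058] = 61.875614
  V(2,+0) = exp(-r*dt) * [p_u*0.000000 + p_m*15.010000 + p_d*63.487144] = 23.883661
  V(2,+1) = exp(-r*dt) * [p_u*0.000000 + p_m*0.000000 + p_d*15.010000] = 3.323084
  V(2,+2) = exp(-r*dt) * [p_u*0.000000 + p_m*0.000000 + p_d*0.000000] = 0.000000
  V(1,-1) = exp(-r*dt) * [p_u*23.883661 + p_m*61.875614 + p_d*82.817128] = 61.381104
  V(1,+0) = exp(-r*dt) * [p_u*3.323084 + p_m*23.883661 + p_d*61.875614] = 29.689358
  V(1,+1) = exp(-r*dt) * [p_u*0.000000 + p_m*3.323084 + p_d*23.883661] = 7.463505
  V(0,+0) = exp(-r*dt) * [p_u*7.463505 + p_m*29.689358 + p_d*61.381104] = 33.820164


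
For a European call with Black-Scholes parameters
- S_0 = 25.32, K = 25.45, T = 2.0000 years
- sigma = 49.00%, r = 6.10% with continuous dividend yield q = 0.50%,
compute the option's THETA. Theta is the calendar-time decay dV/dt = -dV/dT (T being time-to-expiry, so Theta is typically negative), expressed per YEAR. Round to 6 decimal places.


Answer: Theta = -2.024037

Derivation:
d1 = 0.5007165322; d2 = -0.1922481133
phi(d1) = 0.3519391259; exp(-qT) = 0.9900498337; exp(-rT) = 0.8851483685
Theta = -S*exp(-qT)*phi(d1)*sigma/(2*sqrt(T)) - r*K*exp(-rT)*N(d2) + q*S*exp(-qT)*N(d1)
N(d1) = 0.6917146822; N(d2) = 0.4237739299; sqrt(T) = 1.4142135624
Term 1 = -25.3200 * 0.9900498337 * 0.3519391259 * 0.4900 / (2 * 1.4142135624) = -1.5284083233
Term 2 = -0.0610 * 25.4500 * 0.8851483685 * 0.4237739299 = -0.5823283460
Term 3 = 0.0050 * 25.3200 * 0.9900498337 * 0.6917146822 = 0.0866997320
Theta = -1.5284083233 + (-0.5823283460) + (0.0866997320) = -2.024037


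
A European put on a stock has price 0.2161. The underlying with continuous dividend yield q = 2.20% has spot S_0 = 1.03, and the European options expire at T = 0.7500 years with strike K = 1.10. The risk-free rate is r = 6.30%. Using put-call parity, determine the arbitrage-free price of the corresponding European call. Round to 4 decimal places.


Answer: Call price = 0.1800

Derivation:
Put-call parity: C - P = S_0 * exp(-qT) - K * exp(-rT).
S_0 * exp(-qT) = 1.0300 * 0.98363538 = 1.01314444
K * exp(-rT) = 1.1000 * 0.95384891 = 1.04923380
C = P + S*exp(-qT) - K*exp(-rT)
C = 0.2161 + 1.01314444 - 1.04923380 = 0.1800


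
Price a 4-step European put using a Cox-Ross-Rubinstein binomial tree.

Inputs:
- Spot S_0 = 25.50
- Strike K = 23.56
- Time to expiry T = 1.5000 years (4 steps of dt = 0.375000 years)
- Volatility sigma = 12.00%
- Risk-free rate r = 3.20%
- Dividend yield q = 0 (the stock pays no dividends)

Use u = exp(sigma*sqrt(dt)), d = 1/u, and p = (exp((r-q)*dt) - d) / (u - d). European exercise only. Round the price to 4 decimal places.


dt = T/N = 0.375000
u = exp(sigma*sqrt(dt)) = 1.076252; d = 1/u = 0.929150
p = (exp((r-q)*dt) - d) / (u - d) = 0.563705
Discount per step: exp(-r*dt) = 0.988072
Stock lattice S(k, i) with i counting down-moves:
  k=0: S(0,0) = 25.5000
  k=1: S(1,0) = 27.4444; S(1,1) = 23.6933
  k=2: S(2,0) = 29.5371; S(2,1) = 25.5000; S(2,2) = 22.0147
  k=3: S(3,0) = 31.7894; S(3,1) = 27.4444; S(3,2) = 23.6933; S(3,3) = 20.4549
  k=4: S(4,0) = 34.2134; S(4,1) = 29.5371; S(4,2) = 25.5000; S(4,3) = 22.0147; S(4,4) = 19.0057
Terminal payoffs V(N, i) = max(K - S_T, 0):
  V(4,0) = 0.000000; V(4,1) = 0.000000; V(4,2) = 0.000000; V(4,3) = 1.545330; V(4,4) = 4.554286
Backward induction: V(k, i) = exp(-r*dt) * [p * V(k+1, i) + (1-p) * V(k+1, i+1)].
  V(3,0) = exp(-r*dt) * [p*0.000000 + (1-p)*0.000000] = 0.000000
  V(3,1) = exp(-r*dt) * [p*0.000000 + (1-p)*0.000000] = 0.000000
  V(3,2) = exp(-r*dt) * [p*0.000000 + (1-p)*1.545330] = 0.666178
  V(3,3) = exp(-r*dt) * [p*1.545330 + (1-p)*4.554286] = 2.824030
  V(2,0) = exp(-r*dt) * [p*0.000000 + (1-p)*0.000000] = 0.000000
  V(2,1) = exp(-r*dt) * [p*0.000000 + (1-p)*0.666178] = 0.287183
  V(2,2) = exp(-r*dt) * [p*0.666178 + (1-p)*2.824030] = 1.588462
  V(1,0) = exp(-r*dt) * [p*0.000000 + (1-p)*0.287183] = 0.123802
  V(1,1) = exp(-r*dt) * [p*0.287183 + (1-p)*1.588462] = 0.844727
  V(0,0) = exp(-r*dt) * [p*0.123802 + (1-p)*0.844727] = 0.433110

Answer: Price = V(0,0) = 0.4331


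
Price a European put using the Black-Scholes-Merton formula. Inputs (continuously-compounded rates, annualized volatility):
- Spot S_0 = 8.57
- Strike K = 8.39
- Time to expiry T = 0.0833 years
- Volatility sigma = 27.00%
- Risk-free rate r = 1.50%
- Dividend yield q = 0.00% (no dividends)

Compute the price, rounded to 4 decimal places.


Answer: Price = 0.1790

Derivation:
d1 = (ln(S/K) + (r - q + 0.5*sigma^2) * T) / (sigma * sqrt(T)) = 0.32739739
d2 = d1 - sigma * sqrt(T) = 0.24947070
exp(-rT) = 0.99875128; exp(-qT) = 1.00000000
P = K * exp(-rT) * N(-d2) - S_0 * exp(-qT) * N(-d1)
N(-d1) = 0.37168367; N(-d2) = 0.40149835
P = 8.3900 * 0.99875128 * 0.40149835 - 8.5700 * 1.00000000 * 0.37168367 = 0.1790


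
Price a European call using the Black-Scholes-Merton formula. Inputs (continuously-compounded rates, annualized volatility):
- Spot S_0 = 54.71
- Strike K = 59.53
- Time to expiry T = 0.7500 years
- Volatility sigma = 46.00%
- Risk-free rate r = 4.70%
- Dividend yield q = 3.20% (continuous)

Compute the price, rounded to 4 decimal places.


d1 = (ln(S/K) + (r - q + 0.5*sigma^2) * T) / (sigma * sqrt(T)) = 0.01547831
d2 = d1 - sigma * sqrt(T) = -0.38289337
exp(-rT) = 0.96536405; exp(-qT) = 0.97628571
C = S_0 * exp(-qT) * N(d1) - K * exp(-rT) * N(d2)
N(d1) = 0.50617471; N(d2) = 0.35089941
C = 54.7100 * 0.97628571 * 0.50617471 - 59.5300 * 0.96536405 * 0.35089941 = 6.8706

Answer: Price = 6.8706


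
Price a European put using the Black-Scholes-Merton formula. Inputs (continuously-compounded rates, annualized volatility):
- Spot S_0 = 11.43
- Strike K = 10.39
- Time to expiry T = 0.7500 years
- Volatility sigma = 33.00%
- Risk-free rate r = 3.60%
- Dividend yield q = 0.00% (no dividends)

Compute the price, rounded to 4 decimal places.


d1 = (ln(S/K) + (r - q + 0.5*sigma^2) * T) / (sigma * sqrt(T)) = 0.57117498
d2 = d1 - sigma * sqrt(T) = 0.28538659
exp(-rT) = 0.97336124; exp(-qT) = 1.00000000
P = K * exp(-rT) * N(-d2) - S_0 * exp(-qT) * N(-d1)
N(-d1) = 0.28394052; N(-d2) = 0.38767399
P = 10.3900 * 0.97336124 * 0.38767399 - 11.4300 * 1.00000000 * 0.28394052 = 0.6752

Answer: Price = 0.6752


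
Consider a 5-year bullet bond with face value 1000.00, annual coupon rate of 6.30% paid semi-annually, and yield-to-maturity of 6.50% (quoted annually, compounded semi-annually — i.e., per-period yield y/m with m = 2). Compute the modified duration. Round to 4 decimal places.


Answer: Modified duration = 4.2254

Derivation:
Coupon per period c = face * coupon_rate / m = 31.500000
Periods per year m = 2; per-period yield y/m = 0.032500
Number of cashflows N = 10
Cashflows (t years, CF_t, discount factor 1/(1+y/m)^(m*t), PV):
  t = 0.5000: CF_t = 31.500000, DF = 0.968523, PV = 30.508475
  t = 1.0000: CF_t = 31.500000, DF = 0.938037, PV = 29.548159
  t = 1.5000: CF_t = 31.500000, DF = 0.908510, PV = 28.618072
  t = 2.0000: CF_t = 31.500000, DF = 0.879913, PV = 27.717261
  t = 2.5000: CF_t = 31.500000, DF = 0.852216, PV = 26.844805
  t = 3.0000: CF_t = 31.500000, DF = 0.825391, PV = 25.999811
  t = 3.5000: CF_t = 31.500000, DF = 0.799410, PV = 25.181415
  t = 4.0000: CF_t = 31.500000, DF = 0.774247, PV = 24.388780
  t = 4.5000: CF_t = 31.500000, DF = 0.749876, PV = 23.621094
  t = 5.0000: CF_t = 1031.500000, DF = 0.726272, PV = 749.149733
Price P = sum_t PV_t = 991.577605
First compute Macaulay numerator sum_t t * PV_t:
  t * PV_t at t = 0.5000: 15.254237
  t * PV_t at t = 1.0000: 29.548159
  t * PV_t at t = 1.5000: 42.927108
  t * PV_t at t = 2.0000: 55.434522
  t * PV_t at t = 2.5000: 67.112012
  t * PV_t at t = 3.0000: 77.999433
  t * PV_t at t = 3.5000: 88.134953
  t * PV_t at t = 4.0000: 97.555119
  t * PV_t at t = 4.5000: 106.294924
  t * PV_t at t = 5.0000: 3745.748665
Macaulay duration D = 4326.009132 / 991.577605 = 4.362754
Modified duration = D / (1 + y/m) = 4.362754 / (1 + 0.032500) = 4.225428


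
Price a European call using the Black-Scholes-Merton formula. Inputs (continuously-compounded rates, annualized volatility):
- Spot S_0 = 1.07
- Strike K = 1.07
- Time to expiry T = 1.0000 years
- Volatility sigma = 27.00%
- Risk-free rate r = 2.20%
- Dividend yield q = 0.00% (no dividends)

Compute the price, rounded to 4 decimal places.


Answer: Price = 0.1257

Derivation:
d1 = (ln(S/K) + (r - q + 0.5*sigma^2) * T) / (sigma * sqrt(T)) = 0.21648148
d2 = d1 - sigma * sqrt(T) = -0.05351852
exp(-rT) = 0.97824024; exp(-qT) = 1.00000000
C = S_0 * exp(-qT) * N(d1) - K * exp(-rT) * N(d2)
N(d1) = 0.58569377; N(d2) = 0.47865939
C = 1.0700 * 1.00000000 * 0.58569377 - 1.0700 * 0.97824024 * 0.47865939 = 0.1257


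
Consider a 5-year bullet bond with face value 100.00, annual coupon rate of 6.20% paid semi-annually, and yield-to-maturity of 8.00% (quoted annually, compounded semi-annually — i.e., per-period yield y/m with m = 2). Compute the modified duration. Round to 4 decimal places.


Coupon per period c = face * coupon_rate / m = 3.100000
Periods per year m = 2; per-period yield y/m = 0.040000
Number of cashflows N = 10
Cashflows (t years, CF_t, discount factor 1/(1+y/m)^(m*t), PV):
  t = 0.5000: CF_t = 3.100000, DF = 0.961538, PV = 2.980769
  t = 1.0000: CF_t = 3.100000, DF = 0.924556, PV = 2.866124
  t = 1.5000: CF_t = 3.100000, DF = 0.888996, PV = 2.755889
  t = 2.0000: CF_t = 3.100000, DF = 0.854804, PV = 2.649893
  t = 2.5000: CF_t = 3.100000, DF = 0.821927, PV = 2.547974
  t = 3.0000: CF_t = 3.100000, DF = 0.790315, PV = 2.449975
  t = 3.5000: CF_t = 3.100000, DF = 0.759918, PV = 2.355745
  t = 4.0000: CF_t = 3.100000, DF = 0.730690, PV = 2.265140
  t = 4.5000: CF_t = 3.100000, DF = 0.702587, PV = 2.178019
  t = 5.0000: CF_t = 103.100000, DF = 0.675564, PV = 69.650666
Price P = sum_t PV_t = 92.700194
First compute Macaulay numerator sum_t t * PV_t:
  t * PV_t at t = 0.5000: 1.490385
  t * PV_t at t = 1.0000: 2.866124
  t * PV_t at t = 1.5000: 4.133833
  t * PV_t at t = 2.0000: 5.299786
  t * PV_t at t = 2.5000: 6.369935
  t * PV_t at t = 3.0000: 7.349925
  t * PV_t at t = 3.5000: 8.245108
  t * PV_t at t = 4.0000: 9.060559
  t * PV_t at t = 4.5000: 9.801085
  t * PV_t at t = 5.0000: 348.253329
Macaulay duration D = 402.870069 / 92.700194 = 4.345946
Modified duration = D / (1 + y/m) = 4.345946 / (1 + 0.040000) = 4.178795

Answer: Modified duration = 4.1788


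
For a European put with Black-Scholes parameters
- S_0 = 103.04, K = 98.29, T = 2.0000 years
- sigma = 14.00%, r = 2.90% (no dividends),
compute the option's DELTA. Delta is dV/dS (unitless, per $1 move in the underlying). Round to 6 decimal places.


Answer: Delta = -0.264246

Derivation:
d1 = 0.6303097813; d2 = 0.4323198826
phi(d1) = 0.3270691235; exp(-qT) = 1.0000000000; exp(-rT) = 0.9436499474
N(-d1) = 0.2642459623
Delta = -exp(-qT) * N(-d1) = -1.0000000000 * 0.2642459623 = -0.264246


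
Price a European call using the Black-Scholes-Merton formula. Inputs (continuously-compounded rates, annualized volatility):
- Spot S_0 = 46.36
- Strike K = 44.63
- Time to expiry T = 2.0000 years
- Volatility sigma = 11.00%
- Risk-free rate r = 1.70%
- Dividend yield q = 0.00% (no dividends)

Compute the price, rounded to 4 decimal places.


Answer: Price = 4.6768

Derivation:
d1 = (ln(S/K) + (r - q + 0.5*sigma^2) * T) / (sigma * sqrt(T)) = 0.54081288
d2 = d1 - sigma * sqrt(T) = 0.38524939
exp(-rT) = 0.96657150; exp(-qT) = 1.00000000
C = S_0 * exp(-qT) * N(d1) - K * exp(-rT) * N(d2)
N(d1) = 0.70568172; N(d2) = 0.64997367
C = 46.3600 * 1.00000000 * 0.70568172 - 44.6300 * 0.96657150 * 0.64997367 = 4.6768


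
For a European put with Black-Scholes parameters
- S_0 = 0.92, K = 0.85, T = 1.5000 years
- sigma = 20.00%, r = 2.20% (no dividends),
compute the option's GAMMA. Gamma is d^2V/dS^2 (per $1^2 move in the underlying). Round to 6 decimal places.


d1 = 0.5802731813; d2 = 0.3353242070
phi(d1) = 0.3371265109; exp(-qT) = 1.0000000000; exp(-rT) = 0.9675385596
Gamma = exp(-qT) * phi(d1) / (S * sigma * sqrt(T)) = 1.0000000000 * 0.3371265109 / (0.9200 * 0.2000 * 1.2247448714) = 1.495993

Answer: Gamma = 1.495993


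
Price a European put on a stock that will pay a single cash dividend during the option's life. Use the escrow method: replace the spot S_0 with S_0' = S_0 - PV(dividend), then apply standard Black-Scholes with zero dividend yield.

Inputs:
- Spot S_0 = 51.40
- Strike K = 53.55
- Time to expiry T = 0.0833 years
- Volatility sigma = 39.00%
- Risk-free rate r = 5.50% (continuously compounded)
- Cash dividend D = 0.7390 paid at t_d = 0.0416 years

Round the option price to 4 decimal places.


PV(D) = D * exp(-r * t_d) = 0.7390 * 0.99771462 = 0.73731110
S_0' = S_0 - PV(D) = 51.4000 - 0.73731110 = 50.66268890
d1 = (ln(S_0'/K) + (r + sigma^2/2)*T) / (sigma*sqrt(T)) = -0.39542734
d2 = d1 - sigma*sqrt(T) = -0.50798812
exp(-rT) = 0.99542898
N(-d1) = 0.65373623; N(-d2) = 0.69426916
P = K * exp(-rT) * N(-d2) - S_0' * N(-d1) = 53.5500 * 0.99542898 * 0.69426916 - 50.66268890 * 0.65373623 = 3.8881

Answer: Price = 3.8881


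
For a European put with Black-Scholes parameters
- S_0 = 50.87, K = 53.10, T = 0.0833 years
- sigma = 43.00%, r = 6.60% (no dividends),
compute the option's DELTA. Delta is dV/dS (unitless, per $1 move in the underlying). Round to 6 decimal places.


Answer: Delta = -0.594583

Derivation:
d1 = -0.2393503057; d2 = -0.3634557850
phi(d1) = 0.3876769778; exp(-qT) = 1.0000000000; exp(-rT) = 0.9945172852
N(-d1) = 0.5945830198
Delta = -exp(-qT) * N(-d1) = -1.0000000000 * 0.5945830198 = -0.594583


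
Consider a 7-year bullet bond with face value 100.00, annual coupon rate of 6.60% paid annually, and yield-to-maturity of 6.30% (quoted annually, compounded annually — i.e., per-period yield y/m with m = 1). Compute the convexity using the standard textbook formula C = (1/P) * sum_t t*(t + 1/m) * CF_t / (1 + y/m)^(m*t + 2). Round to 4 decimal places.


Coupon per period c = face * coupon_rate / m = 6.600000
Periods per year m = 1; per-period yield y/m = 0.063000
Number of cashflows N = 7
Cashflows (t years, CF_t, discount factor 1/(1+y/m)^(m*t), PV):
  t = 1.0000: CF_t = 6.600000, DF = 0.940734, PV = 6.208843
  t = 2.0000: CF_t = 6.600000, DF = 0.884980, PV = 5.840868
  t = 3.0000: CF_t = 6.600000, DF = 0.832531, PV = 5.494702
  t = 4.0000: CF_t = 6.600000, DF = 0.783190, PV = 5.169052
  t = 5.0000: CF_t = 6.600000, DF = 0.736773, PV = 4.862702
  t = 6.0000: CF_t = 6.600000, DF = 0.693107, PV = 4.574508
  t = 7.0000: CF_t = 106.600000, DF = 0.652029, PV = 69.506329
Price P = sum_t PV_t = 101.657003
Convexity numerator sum_t t*(t + 1/m) * CF_t / (1+y/m)^(m*t + 2):
  t = 1.0000: term = 10.989404
  t = 2.0000: term = 31.014310
  t = 3.0000: term = 58.352418
  t = 4.0000: term = 91.490151
  t = 5.0000: term = 129.101812
  t = 6.0000: term = 170.030609
  t = 7.0000: term = 3444.655947
Convexity = (1/P) * sum = 3935.634652 / 101.657003 = 38.714840

Answer: Convexity = 38.7148


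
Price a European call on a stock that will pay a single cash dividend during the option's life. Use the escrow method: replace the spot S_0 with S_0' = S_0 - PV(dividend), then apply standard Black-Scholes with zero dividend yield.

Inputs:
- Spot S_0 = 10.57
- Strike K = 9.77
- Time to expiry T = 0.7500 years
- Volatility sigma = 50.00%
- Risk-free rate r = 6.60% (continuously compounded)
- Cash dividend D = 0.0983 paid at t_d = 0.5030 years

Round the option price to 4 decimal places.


Answer: Price = 2.3457

Derivation:
PV(D) = D * exp(-r * t_d) = 0.0983 * 0.96734701 = 0.09509021
S_0' = S_0 - PV(D) = 10.5700 - 0.09509021 = 10.47490979
d1 = (ln(S_0'/K) + (r + sigma^2/2)*T) / (sigma*sqrt(T)) = 0.49170934
d2 = d1 - sigma*sqrt(T) = 0.05869663
exp(-rT) = 0.95170516
N(d1) = 0.68853758; N(d2) = 0.52340313
C = S_0' * N(d1) - K * exp(-rT) * N(d2) = 10.47490979 * 0.68853758 - 9.7700 * 0.95170516 * 0.52340313 = 2.3457


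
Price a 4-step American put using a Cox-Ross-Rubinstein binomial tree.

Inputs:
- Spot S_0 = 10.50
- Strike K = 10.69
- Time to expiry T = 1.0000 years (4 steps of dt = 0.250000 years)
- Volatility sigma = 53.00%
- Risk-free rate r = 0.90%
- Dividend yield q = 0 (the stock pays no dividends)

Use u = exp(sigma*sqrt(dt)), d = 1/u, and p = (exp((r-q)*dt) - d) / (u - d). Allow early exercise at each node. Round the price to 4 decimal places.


Answer: Price = V(0,0) = 2.1741

Derivation:
dt = T/N = 0.250000
u = exp(sigma*sqrt(dt)) = 1.303431; d = 1/u = 0.767206
p = (exp((r-q)*dt) - d) / (u - d) = 0.438336
Discount per step: exp(-r*dt) = 0.997753
Stock lattice S(k, i) with i counting down-moves:
  k=0: S(0,0) = 10.5000
  k=1: S(1,0) = 13.6860; S(1,1) = 8.0557
  k=2: S(2,0) = 17.8388; S(2,1) = 10.5000; S(2,2) = 6.1804
  k=3: S(3,0) = 23.2516; S(3,1) = 13.6860; S(3,2) = 8.0557; S(3,3) = 4.7416
  k=4: S(4,0) = 30.3069; S(4,1) = 17.8388; S(4,2) = 10.5000; S(4,3) = 6.1804; S(4,4) = 3.6378
Terminal payoffs V(N, i) = max(K - S_T, 0):
  V(4,0) = 0.000000; V(4,1) = 0.000000; V(4,2) = 0.190000; V(4,3) = 4.509648; V(4,4) = 7.052214
Backward induction: V(k, i) = exp(-r*dt) * [p * V(k+1, i) + (1-p) * V(k+1, i+1)]; then take max(V_cont, immediate exercise) for American.
  V(3,0) = exp(-r*dt) * [p*0.000000 + (1-p)*0.000000] = 0.000000; exercise = 0.000000; V(3,0) = max -> 0.000000
  V(3,1) = exp(-r*dt) * [p*0.000000 + (1-p)*0.190000] = 0.106476; exercise = 0.000000; V(3,1) = max -> 0.106476
  V(3,2) = exp(-r*dt) * [p*0.190000 + (1-p)*4.509648] = 2.610312; exercise = 2.634338; V(3,2) = max -> 2.634338
  V(3,3) = exp(-r*dt) * [p*4.509648 + (1-p)*7.052214] = 5.924372; exercise = 5.948397; V(3,3) = max -> 5.948397
  V(2,0) = exp(-r*dt) * [p*0.000000 + (1-p)*0.106476] = 0.059670; exercise = 0.000000; V(2,0) = max -> 0.059670
  V(2,1) = exp(-r*dt) * [p*0.106476 + (1-p)*2.634338] = 1.522855; exercise = 0.190000; V(2,1) = max -> 1.522855
  V(2,2) = exp(-r*dt) * [p*2.634338 + (1-p)*5.948397] = 4.485622; exercise = 4.509648; V(2,2) = max -> 4.509648
  V(1,0) = exp(-r*dt) * [p*0.059670 + (1-p)*1.522855] = 0.879508; exercise = 0.000000; V(1,0) = max -> 0.879508
  V(1,1) = exp(-r*dt) * [p*1.522855 + (1-p)*4.509648] = 3.193237; exercise = 2.634338; V(1,1) = max -> 3.193237
  V(0,0) = exp(-r*dt) * [p*0.879508 + (1-p)*3.193237] = 2.174150; exercise = 0.190000; V(0,0) = max -> 2.174150


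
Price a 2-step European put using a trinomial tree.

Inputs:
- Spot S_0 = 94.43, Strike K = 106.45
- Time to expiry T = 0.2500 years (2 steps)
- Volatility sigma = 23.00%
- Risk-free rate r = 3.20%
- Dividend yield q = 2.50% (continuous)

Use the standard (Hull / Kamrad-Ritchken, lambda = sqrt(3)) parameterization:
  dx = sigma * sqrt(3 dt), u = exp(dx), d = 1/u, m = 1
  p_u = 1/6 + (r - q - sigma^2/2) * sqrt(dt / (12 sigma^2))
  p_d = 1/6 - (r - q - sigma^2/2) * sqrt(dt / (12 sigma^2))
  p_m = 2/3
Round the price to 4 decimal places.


Answer: Price = V(0,0) = 12.6970

Derivation:
dt = T/N = 0.125000; dx = sigma*sqrt(3*dt) = 0.140846
u = exp(dx) = 1.151247; d = 1/u = 0.868623
p_u = 0.158036, p_m = 0.666667, p_d = 0.175298
Discount per step: exp(-r*dt) = 0.996008
Stock lattice S(k, j) with j the centered position index:
  k=0: S(0,+0) = 94.4300
  k=1: S(1,-1) = 82.0241; S(1,+0) = 94.4300; S(1,+1) = 108.7122
  k=2: S(2,-2) = 71.2481; S(2,-1) = 82.0241; S(2,+0) = 94.4300; S(2,+1) = 108.7122; S(2,+2) = 125.1546
Terminal payoffs V(N, j) = max(K - S_T, 0):
  V(2,-2) = 35.201947; V(2,-1) = 24.425896; V(2,+0) = 12.020000; V(2,+1) = 0.000000; V(2,+2) = 0.000000
Backward induction: V(k, j) = exp(-r*dt) * [p_u * V(k+1, j+1) + p_m * V(k+1, j) + p_d * V(k+1, j-1)]
  V(1,-1) = exp(-r*dt) * [p_u*12.020000 + p_m*24.425896 + p_d*35.201947] = 24.257113
  V(1,+0) = exp(-r*dt) * [p_u*0.000000 + p_m*12.020000 + p_d*24.425896] = 12.246051
  V(1,+1) = exp(-r*dt) * [p_u*0.000000 + p_m*0.000000 + p_d*12.020000] = 2.098665
  V(0,+0) = exp(-r*dt) * [p_u*2.098665 + p_m*12.246051 + p_d*24.257113] = 12.697021


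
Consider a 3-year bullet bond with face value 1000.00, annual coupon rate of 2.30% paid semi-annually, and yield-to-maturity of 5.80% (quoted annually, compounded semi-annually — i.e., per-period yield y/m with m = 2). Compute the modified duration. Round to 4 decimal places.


Answer: Modified duration = 2.8287

Derivation:
Coupon per period c = face * coupon_rate / m = 11.500000
Periods per year m = 2; per-period yield y/m = 0.029000
Number of cashflows N = 6
Cashflows (t years, CF_t, discount factor 1/(1+y/m)^(m*t), PV):
  t = 0.5000: CF_t = 11.500000, DF = 0.971817, PV = 11.175899
  t = 1.0000: CF_t = 11.500000, DF = 0.944429, PV = 10.860932
  t = 1.5000: CF_t = 11.500000, DF = 0.917812, PV = 10.554842
  t = 2.0000: CF_t = 11.500000, DF = 0.891946, PV = 10.257378
  t = 2.5000: CF_t = 11.500000, DF = 0.866808, PV = 9.968297
  t = 3.0000: CF_t = 1011.500000, DF = 0.842379, PV = 852.066790
Price P = sum_t PV_t = 904.884137
First compute Macaulay numerator sum_t t * PV_t:
  t * PV_t at t = 0.5000: 5.587949
  t * PV_t at t = 1.0000: 10.860932
  t * PV_t at t = 1.5000: 15.832262
  t * PV_t at t = 2.0000: 20.514755
  t * PV_t at t = 2.5000: 24.920742
  t * PV_t at t = 3.0000: 2556.200369
Macaulay duration D = 2633.917010 / 904.884137 = 2.910778
Modified duration = D / (1 + y/m) = 2.910778 / (1 + 0.029000) = 2.828745


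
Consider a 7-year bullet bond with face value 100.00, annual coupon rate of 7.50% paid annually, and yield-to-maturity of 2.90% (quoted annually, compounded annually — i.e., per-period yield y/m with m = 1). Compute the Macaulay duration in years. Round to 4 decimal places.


Coupon per period c = face * coupon_rate / m = 7.500000
Periods per year m = 1; per-period yield y/m = 0.029000
Number of cashflows N = 7
Cashflows (t years, CF_t, discount factor 1/(1+y/m)^(m*t), PV):
  t = 1.0000: CF_t = 7.500000, DF = 0.971817, PV = 7.288630
  t = 2.0000: CF_t = 7.500000, DF = 0.944429, PV = 7.083216
  t = 3.0000: CF_t = 7.500000, DF = 0.917812, PV = 6.883592
  t = 4.0000: CF_t = 7.500000, DF = 0.891946, PV = 6.689594
  t = 5.0000: CF_t = 7.500000, DF = 0.866808, PV = 6.501063
  t = 6.0000: CF_t = 7.500000, DF = 0.842379, PV = 6.317846
  t = 7.0000: CF_t = 107.500000, DF = 0.818639, PV = 88.003682
Price P = sum_t PV_t = 128.767623
Macaulay numerator sum_t t * PV_t:
  t * PV_t at t = 1.0000: 7.288630
  t * PV_t at t = 2.0000: 14.166433
  t * PV_t at t = 3.0000: 20.650777
  t * PV_t at t = 4.0000: 26.758376
  t * PV_t at t = 5.0000: 32.505316
  t * PV_t at t = 6.0000: 37.907074
  t * PV_t at t = 7.0000: 616.025771
Macaulay duration D = (sum_t t * PV_t) / P = 755.302377 / 128.767623 = 5.865623

Answer: Macaulay duration = 5.8656 years


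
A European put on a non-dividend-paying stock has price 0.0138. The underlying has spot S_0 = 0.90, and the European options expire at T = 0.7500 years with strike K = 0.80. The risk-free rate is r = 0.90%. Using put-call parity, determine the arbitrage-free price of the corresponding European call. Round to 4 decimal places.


Put-call parity: C - P = S_0 * exp(-qT) - K * exp(-rT).
S_0 * exp(-qT) = 0.9000 * 1.00000000 = 0.90000000
K * exp(-rT) = 0.8000 * 0.99327273 = 0.79461818
C = P + S*exp(-qT) - K*exp(-rT)
C = 0.0138 + 0.90000000 - 0.79461818 = 0.1192

Answer: Call price = 0.1192


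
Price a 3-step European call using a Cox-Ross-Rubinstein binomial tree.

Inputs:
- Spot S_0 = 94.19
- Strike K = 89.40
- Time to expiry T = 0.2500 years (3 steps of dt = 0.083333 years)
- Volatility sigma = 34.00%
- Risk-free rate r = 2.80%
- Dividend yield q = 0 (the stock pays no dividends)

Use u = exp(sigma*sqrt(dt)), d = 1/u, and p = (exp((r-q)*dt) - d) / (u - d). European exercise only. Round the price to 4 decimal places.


Answer: Price = V(0,0) = 9.5188

Derivation:
dt = T/N = 0.083333
u = exp(sigma*sqrt(dt)) = 1.103128; d = 1/u = 0.906513
p = (exp((r-q)*dt) - d) / (u - d) = 0.487364
Discount per step: exp(-r*dt) = 0.997669
Stock lattice S(k, i) with i counting down-moves:
  k=0: S(0,0) = 94.1900
  k=1: S(1,0) = 103.9036; S(1,1) = 85.3845
  k=2: S(2,0) = 114.6189; S(2,1) = 94.1900; S(2,2) = 77.4022
  k=3: S(3,0) = 126.4393; S(3,1) = 103.9036; S(3,2) = 85.3845; S(3,3) = 70.1661
Terminal payoffs V(N, i) = max(S_T - K, 0):
  V(3,0) = 37.039339; V(3,1) = 14.503602; V(3,2) = 0.000000; V(3,3) = 0.000000
Backward induction: V(k, i) = exp(-r*dt) * [p * V(k+1, i) + (1-p) * V(k+1, i+1)].
  V(2,0) = exp(-r*dt) * [p*37.039339 + (1-p)*14.503602] = 25.427302
  V(2,1) = exp(-r*dt) * [p*14.503602 + (1-p)*0.000000] = 7.052055
  V(2,2) = exp(-r*dt) * [p*0.000000 + (1-p)*0.000000] = 0.000000
  V(1,0) = exp(-r*dt) * [p*25.427302 + (1-p)*7.052055] = 15.970177
  V(1,1) = exp(-r*dt) * [p*7.052055 + (1-p)*0.000000] = 3.428906
  V(0,0) = exp(-r*dt) * [p*15.970177 + (1-p)*3.428906] = 9.518829


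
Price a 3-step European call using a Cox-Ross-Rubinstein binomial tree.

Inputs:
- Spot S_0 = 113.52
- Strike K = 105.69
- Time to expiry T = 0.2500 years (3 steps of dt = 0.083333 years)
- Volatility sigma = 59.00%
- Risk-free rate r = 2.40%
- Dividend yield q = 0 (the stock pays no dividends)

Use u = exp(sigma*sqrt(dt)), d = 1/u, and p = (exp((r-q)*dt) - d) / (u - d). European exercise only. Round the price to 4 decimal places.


dt = T/N = 0.083333
u = exp(sigma*sqrt(dt)) = 1.185682; d = 1/u = 0.843396
p = (exp((r-q)*dt) - d) / (u - d) = 0.463372
Discount per step: exp(-r*dt) = 0.998002
Stock lattice S(k, i) with i counting down-moves:
  k=0: S(0,0) = 113.5200
  k=1: S(1,0) = 134.5986; S(1,1) = 95.7423
  k=2: S(2,0) = 159.5912; S(2,1) = 113.5200; S(2,2) = 80.7487
  k=3: S(3,0) = 189.2245; S(3,1) = 134.5986; S(3,2) = 95.7423; S(3,3) = 68.1032
Terminal payoffs V(N, i) = max(S_T - K, 0):
  V(3,0) = 83.534477; V(3,1) = 28.908647; V(3,2) = 0.000000; V(3,3) = 0.000000
Backward induction: V(k, i) = exp(-r*dt) * [p * V(k+1, i) + (1-p) * V(k+1, i+1)].
  V(2,0) = exp(-r*dt) * [p*83.534477 + (1-p)*28.908647] = 54.112392
  V(2,1) = exp(-r*dt) * [p*28.908647 + (1-p)*0.000000] = 13.368692
  V(2,2) = exp(-r*dt) * [p*0.000000 + (1-p)*0.000000] = 0.000000
  V(1,0) = exp(-r*dt) * [p*54.112392 + (1-p)*13.368692] = 32.183749
  V(1,1) = exp(-r*dt) * [p*13.368692 + (1-p)*0.000000] = 6.182300
  V(0,0) = exp(-r*dt) * [p*32.183749 + (1-p)*6.182300] = 18.194218

Answer: Price = V(0,0) = 18.1942


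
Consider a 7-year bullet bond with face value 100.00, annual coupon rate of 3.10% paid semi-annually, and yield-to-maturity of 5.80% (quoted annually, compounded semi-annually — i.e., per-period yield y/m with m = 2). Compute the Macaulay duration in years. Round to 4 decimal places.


Answer: Macaulay duration = 6.2749 years

Derivation:
Coupon per period c = face * coupon_rate / m = 1.550000
Periods per year m = 2; per-period yield y/m = 0.029000
Number of cashflows N = 14
Cashflows (t years, CF_t, discount factor 1/(1+y/m)^(m*t), PV):
  t = 0.5000: CF_t = 1.550000, DF = 0.971817, PV = 1.506317
  t = 1.0000: CF_t = 1.550000, DF = 0.944429, PV = 1.463865
  t = 1.5000: CF_t = 1.550000, DF = 0.917812, PV = 1.422609
  t = 2.0000: CF_t = 1.550000, DF = 0.891946, PV = 1.382516
  t = 2.5000: CF_t = 1.550000, DF = 0.866808, PV = 1.343553
  t = 3.0000: CF_t = 1.550000, DF = 0.842379, PV = 1.305688
  t = 3.5000: CF_t = 1.550000, DF = 0.818639, PV = 1.268890
  t = 4.0000: CF_t = 1.550000, DF = 0.795567, PV = 1.233130
  t = 4.5000: CF_t = 1.550000, DF = 0.773146, PV = 1.198377
  t = 5.0000: CF_t = 1.550000, DF = 0.751357, PV = 1.164603
  t = 5.5000: CF_t = 1.550000, DF = 0.730182, PV = 1.131781
  t = 6.0000: CF_t = 1.550000, DF = 0.709603, PV = 1.099885
  t = 6.5000: CF_t = 1.550000, DF = 0.689605, PV = 1.068887
  t = 7.0000: CF_t = 101.550000, DF = 0.670170, PV = 68.055728
Price P = sum_t PV_t = 84.645828
Macaulay numerator sum_t t * PV_t:
  t * PV_t at t = 0.5000: 0.753158
  t * PV_t at t = 1.0000: 1.463865
  t * PV_t at t = 1.5000: 2.133914
  t * PV_t at t = 2.0000: 2.765032
  t * PV_t at t = 2.5000: 3.358883
  t * PV_t at t = 3.0000: 3.917064
  t * PV_t at t = 3.5000: 4.441116
  t * PV_t at t = 4.0000: 4.932518
  t * PV_t at t = 4.5000: 5.392695
  t * PV_t at t = 5.0000: 5.823016
  t * PV_t at t = 5.5000: 6.224798
  t * PV_t at t = 6.0000: 6.599309
  t * PV_t at t = 6.5000: 6.947766
  t * PV_t at t = 7.0000: 476.390093
Macaulay duration D = (sum_t t * PV_t) / P = 531.143226 / 84.645828 = 6.274890


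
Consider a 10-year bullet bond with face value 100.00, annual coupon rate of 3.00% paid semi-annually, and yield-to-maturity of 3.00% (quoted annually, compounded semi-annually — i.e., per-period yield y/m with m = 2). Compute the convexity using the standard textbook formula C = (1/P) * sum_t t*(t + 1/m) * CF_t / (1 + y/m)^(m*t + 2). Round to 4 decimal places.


Coupon per period c = face * coupon_rate / m = 1.500000
Periods per year m = 2; per-period yield y/m = 0.015000
Number of cashflows N = 20
Cashflows (t years, CF_t, discount factor 1/(1+y/m)^(m*t), PV):
  t = 0.5000: CF_t = 1.500000, DF = 0.985222, PV = 1.477833
  t = 1.0000: CF_t = 1.500000, DF = 0.970662, PV = 1.455993
  t = 1.5000: CF_t = 1.500000, DF = 0.956317, PV = 1.434475
  t = 2.0000: CF_t = 1.500000, DF = 0.942184, PV = 1.413276
  t = 2.5000: CF_t = 1.500000, DF = 0.928260, PV = 1.392390
  t = 3.0000: CF_t = 1.500000, DF = 0.914542, PV = 1.371813
  t = 3.5000: CF_t = 1.500000, DF = 0.901027, PV = 1.351540
  t = 4.0000: CF_t = 1.500000, DF = 0.887711, PV = 1.331567
  t = 4.5000: CF_t = 1.500000, DF = 0.874592, PV = 1.311888
  t = 5.0000: CF_t = 1.500000, DF = 0.861667, PV = 1.292501
  t = 5.5000: CF_t = 1.500000, DF = 0.848933, PV = 1.273400
  t = 6.0000: CF_t = 1.500000, DF = 0.836387, PV = 1.254581
  t = 6.5000: CF_t = 1.500000, DF = 0.824027, PV = 1.236041
  t = 7.0000: CF_t = 1.500000, DF = 0.811849, PV = 1.217774
  t = 7.5000: CF_t = 1.500000, DF = 0.799852, PV = 1.199777
  t = 8.0000: CF_t = 1.500000, DF = 0.788031, PV = 1.182047
  t = 8.5000: CF_t = 1.500000, DF = 0.776385, PV = 1.164578
  t = 9.0000: CF_t = 1.500000, DF = 0.764912, PV = 1.147367
  t = 9.5000: CF_t = 1.500000, DF = 0.753607, PV = 1.130411
  t = 10.0000: CF_t = 101.500000, DF = 0.742470, PV = 75.360747
Price P = sum_t PV_t = 100.000000
Convexity numerator sum_t t*(t + 1/m) * CF_t / (1+y/m)^(m*t + 2):
  t = 0.5000: term = 0.717238
  t = 1.0000: term = 2.119915
  t = 1.5000: term = 4.177171
  t = 2.0000: term = 6.859066
  t = 2.5000: term = 10.136551
  t = 3.0000: term = 13.981450
  t = 3.5000: term = 18.366437
  t = 4.0000: term = 23.265015
  t = 4.5000: term = 28.651497
  t = 5.0000: term = 34.500981
  t = 5.5000: term = 40.789337
  t = 6.0000: term = 47.493183
  t = 6.5000: term = 54.589865
  t = 7.0000: term = 62.057444
  t = 7.5000: term = 69.874673
  t = 8.0000: term = 78.020982
  t = 8.5000: term = 86.476458
  t = 9.0000: term = 95.221831
  t = 9.5000: term = 104.238458
  t = 10.0000: term = 7680.728464
Convexity = (1/P) * sum = 8462.266018 / 100.000000 = 84.622660

Answer: Convexity = 84.6227


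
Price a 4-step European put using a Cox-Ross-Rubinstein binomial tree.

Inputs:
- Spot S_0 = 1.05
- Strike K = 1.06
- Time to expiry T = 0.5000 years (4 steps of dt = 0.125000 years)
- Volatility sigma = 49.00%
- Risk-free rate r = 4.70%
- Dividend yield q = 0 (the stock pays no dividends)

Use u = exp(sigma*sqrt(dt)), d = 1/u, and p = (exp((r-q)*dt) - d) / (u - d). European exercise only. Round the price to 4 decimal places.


dt = T/N = 0.125000
u = exp(sigma*sqrt(dt)) = 1.189153; d = 1/u = 0.840935
p = (exp((r-q)*dt) - d) / (u - d) = 0.473719
Discount per step: exp(-r*dt) = 0.994142
Stock lattice S(k, i) with i counting down-moves:
  k=0: S(0,0) = 1.0500
  k=1: S(1,0) = 1.2486; S(1,1) = 0.8830
  k=2: S(2,0) = 1.4848; S(2,1) = 1.0500; S(2,2) = 0.7425
  k=3: S(3,0) = 1.7656; S(3,1) = 1.2486; S(3,2) = 0.8830; S(3,3) = 0.6244
  k=4: S(4,0) = 2.0996; S(4,1) = 1.4848; S(4,2) = 1.0500; S(4,3) = 0.7425; S(4,4) = 0.5251
Terminal payoffs V(N, i) = max(K - S_T, 0):
  V(4,0) = 0.000000; V(4,1) = 0.000000; V(4,2) = 0.010000; V(4,3) = 0.317470; V(4,4) = 0.534904
Backward induction: V(k, i) = exp(-r*dt) * [p * V(k+1, i) + (1-p) * V(k+1, i+1)].
  V(3,0) = exp(-r*dt) * [p*0.000000 + (1-p)*0.000000] = 0.000000
  V(3,1) = exp(-r*dt) * [p*0.000000 + (1-p)*0.010000] = 0.005232
  V(3,2) = exp(-r*dt) * [p*0.010000 + (1-p)*0.317470] = 0.170809
  V(3,3) = exp(-r*dt) * [p*0.317470 + (1-p)*0.534904] = 0.429372
  V(2,0) = exp(-r*dt) * [p*0.000000 + (1-p)*0.005232] = 0.002737
  V(2,1) = exp(-r*dt) * [p*0.005232 + (1-p)*0.170809] = 0.091831
  V(2,2) = exp(-r*dt) * [p*0.170809 + (1-p)*0.429372] = 0.305088
  V(1,0) = exp(-r*dt) * [p*0.002737 + (1-p)*0.091831] = 0.049335
  V(1,1) = exp(-r*dt) * [p*0.091831 + (1-p)*0.305088] = 0.202869
  V(0,0) = exp(-r*dt) * [p*0.049335 + (1-p)*0.202869] = 0.129375

Answer: Price = V(0,0) = 0.1294


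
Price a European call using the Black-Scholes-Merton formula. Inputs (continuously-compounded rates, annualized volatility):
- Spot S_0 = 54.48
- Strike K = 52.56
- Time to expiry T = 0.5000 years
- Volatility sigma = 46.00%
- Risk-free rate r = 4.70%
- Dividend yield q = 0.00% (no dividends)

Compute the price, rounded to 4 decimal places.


d1 = (ln(S/K) + (r - q + 0.5*sigma^2) * T) / (sigma * sqrt(T)) = 0.34518582
d2 = d1 - sigma * sqrt(T) = 0.01991670
exp(-rT) = 0.97677397; exp(-qT) = 1.00000000
C = S_0 * exp(-qT) * N(d1) - K * exp(-rT) * N(d2)
N(d1) = 0.63502266; N(d2) = 0.50794509
C = 54.4800 * 1.00000000 * 0.63502266 - 52.5600 * 0.97677397 * 0.50794509 = 8.5185

Answer: Price = 8.5185


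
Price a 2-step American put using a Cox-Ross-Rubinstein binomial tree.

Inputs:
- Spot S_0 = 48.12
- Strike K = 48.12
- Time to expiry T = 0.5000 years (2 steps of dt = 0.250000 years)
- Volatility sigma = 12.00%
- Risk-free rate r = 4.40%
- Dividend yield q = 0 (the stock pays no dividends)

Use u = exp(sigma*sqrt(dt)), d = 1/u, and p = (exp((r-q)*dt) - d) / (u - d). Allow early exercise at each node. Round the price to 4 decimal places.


dt = T/N = 0.250000
u = exp(sigma*sqrt(dt)) = 1.061837; d = 1/u = 0.941765
p = (exp((r-q)*dt) - d) / (u - d) = 0.577122
Discount per step: exp(-r*dt) = 0.989060
Stock lattice S(k, i) with i counting down-moves:
  k=0: S(0,0) = 48.1200
  k=1: S(1,0) = 51.0956; S(1,1) = 45.3177
  k=2: S(2,0) = 54.2551; S(2,1) = 48.1200; S(2,2) = 42.6786
Terminal payoffs V(N, i) = max(K - S_T, 0):
  V(2,0) = 0.000000; V(2,1) = 0.000000; V(2,2) = 5.441389
Backward induction: V(k, i) = exp(-r*dt) * [p * V(k+1, i) + (1-p) * V(k+1, i+1)]; then take max(V_cont, immediate exercise) for American.
  V(1,0) = exp(-r*dt) * [p*0.000000 + (1-p)*0.000000] = 0.000000; exercise = 0.000000; V(1,0) = max -> 0.000000
  V(1,1) = exp(-r*dt) * [p*0.000000 + (1-p)*5.441389] = 2.275871; exercise = 2.802291; V(1,1) = max -> 2.802291
  V(0,0) = exp(-r*dt) * [p*0.000000 + (1-p)*2.802291] = 1.172063; exercise = 0.000000; V(0,0) = max -> 1.172063

Answer: Price = V(0,0) = 1.1721


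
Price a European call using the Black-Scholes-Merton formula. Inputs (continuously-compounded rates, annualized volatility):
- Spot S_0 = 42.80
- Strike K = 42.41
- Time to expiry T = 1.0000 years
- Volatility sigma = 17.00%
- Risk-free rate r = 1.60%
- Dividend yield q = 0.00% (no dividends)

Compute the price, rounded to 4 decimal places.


Answer: Price = 3.4260

Derivation:
d1 = (ln(S/K) + (r - q + 0.5*sigma^2) * T) / (sigma * sqrt(T)) = 0.23296423
d2 = d1 - sigma * sqrt(T) = 0.06296423
exp(-rT) = 0.98412732; exp(-qT) = 1.00000000
C = S_0 * exp(-qT) * N(d1) - K * exp(-rT) * N(d2)
N(d1) = 0.59210541; N(d2) = 0.52510251
C = 42.8000 * 1.00000000 * 0.59210541 - 42.4100 * 0.98412732 * 0.52510251 = 3.4260


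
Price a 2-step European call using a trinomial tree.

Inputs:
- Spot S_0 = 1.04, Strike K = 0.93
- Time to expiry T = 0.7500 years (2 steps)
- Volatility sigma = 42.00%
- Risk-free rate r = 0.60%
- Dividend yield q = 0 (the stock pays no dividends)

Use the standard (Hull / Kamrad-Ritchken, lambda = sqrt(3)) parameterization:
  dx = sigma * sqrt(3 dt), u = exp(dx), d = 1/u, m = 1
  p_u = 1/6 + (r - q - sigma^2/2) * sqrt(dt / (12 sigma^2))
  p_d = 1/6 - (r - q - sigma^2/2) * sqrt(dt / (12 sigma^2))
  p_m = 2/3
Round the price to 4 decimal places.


Answer: Price = V(0,0) = 0.2040

Derivation:
dt = T/N = 0.375000; dx = sigma*sqrt(3*dt) = 0.445477
u = exp(dx) = 1.561235; d = 1/u = 0.640519
p_u = 0.132069, p_m = 0.666667, p_d = 0.201264
Discount per step: exp(-r*dt) = 0.997753
Stock lattice S(k, j) with j the centered position index:
  k=0: S(0,+0) = 1.0400
  k=1: S(1,-1) = 0.6661; S(1,+0) = 1.0400; S(1,+1) = 1.6237
  k=2: S(2,-2) = 0.4267; S(2,-1) = 0.6661; S(2,+0) = 1.0400; S(2,+1) = 1.6237; S(2,+2) = 2.5350
Terminal payoffs V(N, j) = max(S_T - K, 0):
  V(2,-2) = 0.000000; V(2,-1) = 0.000000; V(2,+0) = 0.110000; V(2,+1) = 0.693685; V(2,+2) = 1.604953
Backward induction: V(k, j) = exp(-r*dt) * [p_u * V(k+1, j+1) + p_m * V(k+1, j) + p_d * V(k+1, j-1)]
  V(1,-1) = exp(-r*dt) * [p_u*0.110000 + p_m*0.000000 + p_d*0.000000] = 0.014495
  V(1,+0) = exp(-r*dt) * [p_u*0.693685 + p_m*0.110000 + p_d*0.000000] = 0.164577
  V(1,+1) = exp(-r*dt) * [p_u*1.604953 + p_m*0.693685 + p_d*0.110000] = 0.694994
  V(0,+0) = exp(-r*dt) * [p_u*0.694994 + p_m*0.164577 + p_d*0.014495] = 0.203963


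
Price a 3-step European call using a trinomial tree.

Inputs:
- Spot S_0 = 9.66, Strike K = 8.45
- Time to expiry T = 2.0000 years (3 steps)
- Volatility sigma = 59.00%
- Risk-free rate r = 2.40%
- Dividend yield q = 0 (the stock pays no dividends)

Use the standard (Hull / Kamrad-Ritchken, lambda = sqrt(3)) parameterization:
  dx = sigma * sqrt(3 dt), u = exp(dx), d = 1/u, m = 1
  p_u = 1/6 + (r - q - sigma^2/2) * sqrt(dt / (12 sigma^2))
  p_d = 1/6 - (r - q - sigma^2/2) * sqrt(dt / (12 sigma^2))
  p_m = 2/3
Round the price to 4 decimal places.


Answer: Price = V(0,0) = 3.4832

Derivation:
dt = T/N = 0.666667; dx = sigma*sqrt(3*dt) = 0.834386
u = exp(dx) = 2.303399; d = 1/u = 0.434141
p_u = 0.106722, p_m = 0.666667, p_d = 0.226611
Discount per step: exp(-r*dt) = 0.984127
Stock lattice S(k, j) with j the centered position index:
  k=0: S(0,+0) = 9.6600
  k=1: S(1,-1) = 4.1938; S(1,+0) = 9.6600; S(1,+1) = 22.2508
  k=2: S(2,-2) = 1.8207; S(2,-1) = 4.1938; S(2,+0) = 9.6600; S(2,+1) = 22.2508; S(2,+2) = 51.2526
  k=3: S(3,-3) = 0.7904; S(3,-2) = 1.8207; S(3,-1) = 4.1938; S(3,+0) = 9.6600; S(3,+1) = 22.2508; S(3,+2) = 51.2526; S(3,+3) = 118.0551
Terminal payoffs V(N, j) = max(S_T - K, 0):
  V(3,-3) = 0.000000; V(3,-2) = 0.000000; V(3,-1) = 0.000000; V(3,+0) = 1.210000; V(3,+1) = 13.800838; V(3,+2) = 42.802564; V(3,+3) = 109.605122
Backward induction: V(k, j) = exp(-r*dt) * [p_u * V(k+1, j+1) + p_m * V(k+1, j) + p_d * V(k+1, j-1)]
  V(2,-2) = exp(-r*dt) * [p_u*0.000000 + p_m*0.000000 + p_d*0.000000] = 0.000000
  V(2,-1) = exp(-r*dt) * [p_u*1.210000 + p_m*0.000000 + p_d*0.000000] = 0.127084
  V(2,+0) = exp(-r*dt) * [p_u*13.800838 + p_m*1.210000 + p_d*0.000000] = 2.243343
  V(2,+1) = exp(-r*dt) * [p_u*42.802564 + p_m*13.800838 + p_d*1.210000] = 13.819853
  V(2,+2) = exp(-r*dt) * [p_u*109.605122 + p_m*42.802564 + p_d*13.800838] = 42.671548
  V(1,-1) = exp(-r*dt) * [p_u*2.243343 + p_m*0.127084 + p_d*0.000000] = 0.318993
  V(1,+0) = exp(-r*dt) * [p_u*13.819853 + p_m*2.243343 + p_d*0.127084] = 2.951642
  V(1,+1) = exp(-r*dt) * [p_u*42.671548 + p_m*13.819853 + p_d*2.243343] = 14.049019
  V(0,+0) = exp(-r*dt) * [p_u*14.049019 + p_m*2.951642 + p_d*0.318993] = 3.483214
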